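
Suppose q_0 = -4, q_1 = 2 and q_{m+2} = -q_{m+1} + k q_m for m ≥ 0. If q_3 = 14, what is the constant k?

q_2 = -2 - 4k
q_3 = 2 + 6k
So 2 + 6k = 14, giving k = 2.

2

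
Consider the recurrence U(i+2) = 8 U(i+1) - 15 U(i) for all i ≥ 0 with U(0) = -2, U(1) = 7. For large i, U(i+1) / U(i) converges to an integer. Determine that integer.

The characteristic equation is r^2 - 8r + 15 = 0, which factors as (r - 5)(r - 3) = 0.
So the roots are 5 and 3. Since |5| > |3| and the coefficient of 5^i is non-zero, the ratio tends to 5.

5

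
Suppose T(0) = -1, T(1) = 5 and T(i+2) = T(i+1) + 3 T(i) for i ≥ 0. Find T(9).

1889

T(2) = 5 + 3·(-1) = 2
T(3) = 2 + 3·5 = 17
T(4) = 17 + 3·2 = 23
T(5) = 23 + 3·17 = 74
T(6) = 74 + 3·23 = 143
T(7) = 143 + 3·74 = 365
T(8) = 365 + 3·143 = 794
T(9) = 794 + 3·365 = 1889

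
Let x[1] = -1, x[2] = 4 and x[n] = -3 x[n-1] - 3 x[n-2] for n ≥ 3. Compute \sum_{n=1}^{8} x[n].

-81

x[3] = -3*4 - 3*(-1) = -9
x[4] = -3*(-9) - 3*4 = 15
x[5] = -3*15 - 3*(-9) = -18
x[6] = -3*(-18) - 3*15 = 9
x[7] = -3*9 - 3*(-18) = 27
x[8] = -3*27 - 3*9 = -108
Sum = (-1) + 4 + (-9) + 15 + (-18) + 9 + 27 + (-108) = -81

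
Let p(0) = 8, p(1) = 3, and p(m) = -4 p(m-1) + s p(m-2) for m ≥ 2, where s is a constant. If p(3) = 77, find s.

p(2) = -12 + 8s
p(3) = 48 - 29s
So 48 - 29s = 77, giving s = -1.

-1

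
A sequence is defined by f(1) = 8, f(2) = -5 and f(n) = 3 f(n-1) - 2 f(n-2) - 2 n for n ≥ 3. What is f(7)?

-1237

f(3) = 3*(-5) - 2*8 - 6 = -37
f(4) = 3*(-37) - 2*(-5) - 8 = -109
f(5) = 3*(-109) - 2*(-37) - 10 = -263
f(6) = 3*(-263) - 2*(-109) - 12 = -583
f(7) = 3*(-583) - 2*(-263) - 14 = -1237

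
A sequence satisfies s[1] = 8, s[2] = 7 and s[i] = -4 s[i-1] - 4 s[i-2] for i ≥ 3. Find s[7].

-3904

s[3] = -4*7 - 4*8 = -60
s[4] = -4*(-60) - 4*7 = 212
s[5] = -4*212 - 4*(-60) = -608
s[6] = -4*(-608) - 4*212 = 1584
s[7] = -4*1584 - 4*(-608) = -3904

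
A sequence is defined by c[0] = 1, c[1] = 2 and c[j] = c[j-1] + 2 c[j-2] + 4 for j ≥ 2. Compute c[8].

596

c[2] = 2 + 2*1 + 4 = 8
c[3] = 8 + 2*2 + 4 = 16
c[4] = 16 + 2*8 + 4 = 36
c[5] = 36 + 2*16 + 4 = 72
c[6] = 72 + 2*36 + 4 = 148
c[7] = 148 + 2*72 + 4 = 296
c[8] = 296 + 2*148 + 4 = 596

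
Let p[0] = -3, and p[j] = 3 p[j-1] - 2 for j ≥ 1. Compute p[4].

-323

p[1] = 3·(-3) - 2 = -11
p[2] = 3·(-11) - 2 = -35
p[3] = 3·(-35) - 2 = -107
p[4] = 3·(-107) - 2 = -323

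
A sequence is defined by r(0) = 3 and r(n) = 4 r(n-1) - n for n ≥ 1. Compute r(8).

r(1) = 4·3 - 1 = 11
r(2) = 4·11 - 2 = 42
r(3) = 4·42 - 3 = 165
r(4) = 4·165 - 4 = 656
r(5) = 4·656 - 5 = 2619
r(6) = 4·2619 - 6 = 10470
r(7) = 4·10470 - 7 = 41873
r(8) = 4·41873 - 8 = 167484

167484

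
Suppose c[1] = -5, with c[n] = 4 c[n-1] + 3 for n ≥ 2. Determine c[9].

c[2] = 4(-5) + 3 = -17
c[3] = 4(-17) + 3 = -65
c[4] = 4(-65) + 3 = -257
c[5] = 4(-257) + 3 = -1025
c[6] = 4(-1025) + 3 = -4097
c[7] = 4(-4097) + 3 = -16385
c[8] = 4(-16385) + 3 = -65537
c[9] = 4(-65537) + 3 = -262145

-262145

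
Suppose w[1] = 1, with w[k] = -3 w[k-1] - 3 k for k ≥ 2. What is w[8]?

-5064

w[2] = -3*1 - 6 = -9
w[3] = -3*(-9) - 9 = 18
w[4] = -3*18 - 12 = -66
w[5] = -3*(-66) - 15 = 183
w[6] = -3*183 - 18 = -567
w[7] = -3*(-567) - 21 = 1680
w[8] = -3*1680 - 24 = -5064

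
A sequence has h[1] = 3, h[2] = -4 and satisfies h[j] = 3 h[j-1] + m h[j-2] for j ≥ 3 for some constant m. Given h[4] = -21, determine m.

3

h[3] = -12 + 3m
h[4] = -36 + 5m
So -36 + 5m = -21, giving m = 3.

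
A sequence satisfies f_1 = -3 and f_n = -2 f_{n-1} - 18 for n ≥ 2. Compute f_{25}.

50331642

The fixed point is -18/(1 + 2) = -6, so f_n + 6 = -2(f_{n-1} + 6).
Hence f_n = 3·(-2)^{n-1} - 6.
f_{25} = 3·(-2)^{24} - 6 = 3·16777216 - 6 = 50331642.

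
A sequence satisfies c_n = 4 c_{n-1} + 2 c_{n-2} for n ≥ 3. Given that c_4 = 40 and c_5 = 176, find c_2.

4

Rearranging, c_{n-2} = (c_n - 4 c_{n-1}) / 2.
c_3 = (176 - 4·40) / 2 = 16/2 = 8
c_2 = (40 - 4·8) / 2 = 8/2 = 4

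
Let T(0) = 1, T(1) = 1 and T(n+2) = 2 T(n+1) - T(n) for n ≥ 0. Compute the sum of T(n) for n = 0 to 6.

T(2) = 2*1 - 1 = 1
T(3) = 2*1 - 1 = 1
T(4) = 2*1 - 1 = 1
T(5) = 2*1 - 1 = 1
T(6) = 2*1 - 1 = 1
Sum = 1 + 1 + 1 + 1 + 1 + 1 + 1 = 7

7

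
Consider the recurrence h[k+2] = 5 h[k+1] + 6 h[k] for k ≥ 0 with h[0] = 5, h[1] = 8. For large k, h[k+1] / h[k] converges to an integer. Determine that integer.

6

The characteristic equation is r^2 - 5r - 6 = 0, which factors as (r - 6)(r + 1) = 0.
So the roots are 6 and -1. Since |6| > |-1| and the coefficient of 6^k is non-zero, the ratio tends to 6.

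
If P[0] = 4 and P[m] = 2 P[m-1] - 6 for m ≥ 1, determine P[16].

-131066

The fixed point is -6/(1 - 2) = 6, so P[m] - 6 = 2(P[m-1] - 6).
Hence P[m] = -2·2^m + 6.
P[16] = -2·2^{16} + 6 = -2·65536 + 6 = -131066.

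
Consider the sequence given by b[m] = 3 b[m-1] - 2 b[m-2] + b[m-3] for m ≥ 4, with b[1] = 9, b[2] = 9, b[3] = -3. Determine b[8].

b[4] = 3(-3) - 2(9) + 9 = -18
b[5] = 3(-18) - 2(-3) + 9 = -39
b[6] = 3(-39) - 2(-18) + (-3) = -84
b[7] = 3(-84) - 2(-39) + (-18) = -192
b[8] = 3(-192) - 2(-84) + (-39) = -447

-447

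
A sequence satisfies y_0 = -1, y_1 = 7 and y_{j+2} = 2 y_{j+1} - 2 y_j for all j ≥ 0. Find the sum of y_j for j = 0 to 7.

y_2 = 2(7) - 2(-1) = 16
y_3 = 2(16) - 2(7) = 18
y_4 = 2(18) - 2(16) = 4
y_5 = 2(4) - 2(18) = -28
y_6 = 2(-28) - 2(4) = -64
y_7 = 2(-64) - 2(-28) = -72
Sum = (-1) + 7 + 16 + 18 + 4 + (-28) + (-64) + (-72) = -120

-120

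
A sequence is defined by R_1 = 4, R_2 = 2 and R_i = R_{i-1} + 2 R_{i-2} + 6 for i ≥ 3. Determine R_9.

R_3 = 2 + 2·4 + 6 = 16
R_4 = 16 + 2·2 + 6 = 26
R_5 = 26 + 2·16 + 6 = 64
R_6 = 64 + 2·26 + 6 = 122
R_7 = 122 + 2·64 + 6 = 256
R_8 = 256 + 2·122 + 6 = 506
R_9 = 506 + 2·256 + 6 = 1024

1024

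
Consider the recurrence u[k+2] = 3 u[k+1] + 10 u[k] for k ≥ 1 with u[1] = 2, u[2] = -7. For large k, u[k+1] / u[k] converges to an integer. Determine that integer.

The characteristic equation is r^2 - 3r - 10 = 0, which factors as (r - 5)(r + 2) = 0.
So the roots are 5 and -2. Since |5| > |-2| and the coefficient of 5^k is non-zero, the ratio tends to 5.

5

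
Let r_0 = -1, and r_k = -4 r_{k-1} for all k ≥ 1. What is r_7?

16384

r_1 = -4·(-1) = 4
r_2 = -4·4 = -16
r_3 = -4·(-16) = 64
r_4 = -4·64 = -256
r_5 = -4·(-256) = 1024
r_6 = -4·1024 = -4096
r_7 = -4·(-4096) = 16384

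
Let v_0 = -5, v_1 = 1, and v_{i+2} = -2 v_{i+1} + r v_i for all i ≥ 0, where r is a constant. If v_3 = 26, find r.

2

v_2 = -2 - 5r
v_3 = 4 + 11r
So 4 + 11r = 26, giving r = 2.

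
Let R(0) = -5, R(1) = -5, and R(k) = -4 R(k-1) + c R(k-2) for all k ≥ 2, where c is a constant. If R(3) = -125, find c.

-3

R(2) = 20 - 5c
R(3) = -80 + 15c
So -80 + 15c = -125, giving c = -3.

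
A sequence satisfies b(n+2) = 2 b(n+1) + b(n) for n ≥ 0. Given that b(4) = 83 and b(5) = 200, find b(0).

7

Rearranging, b(n-2) = b(n) - 2 b(n-1).
b(3) = 200 - 2*83 = 34
b(2) = 83 - 2*34 = 15
b(1) = 34 - 2*15 = 4
b(0) = 15 - 2*4 = 7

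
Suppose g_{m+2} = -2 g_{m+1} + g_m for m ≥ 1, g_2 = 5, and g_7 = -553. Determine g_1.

-7

Let g_1 = v.
g_3 = -10 + v
g_4 = 25 - 2v
g_5 = -60 + 5v
g_6 = 145 - 12v
g_7 = -350 + 29v
So -350 + 29v = -553, giving v = -7.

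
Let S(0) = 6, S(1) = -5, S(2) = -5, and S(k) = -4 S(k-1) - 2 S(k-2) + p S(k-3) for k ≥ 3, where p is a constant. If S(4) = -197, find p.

3

S(3) = 30 + 6p
S(4) = -110 - 29p
So -110 - 29p = -197, giving p = 3.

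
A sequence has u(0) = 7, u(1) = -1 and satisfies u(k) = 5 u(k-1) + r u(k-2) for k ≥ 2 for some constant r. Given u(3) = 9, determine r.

1

u(2) = -5 + 7r
u(3) = -25 + 34r
So -25 + 34r = 9, giving r = 1.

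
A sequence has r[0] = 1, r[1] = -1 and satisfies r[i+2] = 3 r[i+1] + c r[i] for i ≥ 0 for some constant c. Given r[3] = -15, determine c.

r[2] = -3 + c
r[3] = -9 + 2c
So -9 + 2c = -15, giving c = -3.

-3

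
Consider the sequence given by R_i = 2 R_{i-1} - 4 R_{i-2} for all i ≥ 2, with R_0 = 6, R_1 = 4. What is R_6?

384

R_2 = 2*4 - 4*6 = -16
R_3 = 2*(-16) - 4*4 = -48
R_4 = 2*(-48) - 4*(-16) = -32
R_5 = 2*(-32) - 4*(-48) = 128
R_6 = 2*128 - 4*(-32) = 384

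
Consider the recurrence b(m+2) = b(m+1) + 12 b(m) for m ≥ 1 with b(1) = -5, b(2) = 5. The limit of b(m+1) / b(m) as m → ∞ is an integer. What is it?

The characteristic equation is r^2 - r - 12 = 0, which factors as (r - 4)(r + 3) = 0.
So the roots are 4 and -3. Since |4| > |-3| and the coefficient of 4^m is non-zero, the ratio tends to 4.

4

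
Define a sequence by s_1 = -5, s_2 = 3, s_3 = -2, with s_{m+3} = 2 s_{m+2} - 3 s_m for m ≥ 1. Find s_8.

s_4 = 2*(-2) - 3*(-5) = 11
s_5 = 2*11 - 3*3 = 13
s_6 = 2*13 - 3*(-2) = 32
s_7 = 2*32 - 3*11 = 31
s_8 = 2*31 - 3*13 = 23

23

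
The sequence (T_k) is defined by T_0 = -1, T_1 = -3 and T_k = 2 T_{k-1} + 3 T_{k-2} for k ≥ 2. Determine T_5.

T_2 = 2·(-3) + 3·(-1) = -9
T_3 = 2·(-9) + 3·(-3) = -27
T_4 = 2·(-27) + 3·(-9) = -81
T_5 = 2·(-81) + 3·(-27) = -243

-243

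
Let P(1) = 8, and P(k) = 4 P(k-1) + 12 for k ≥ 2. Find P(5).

3068

P(2) = 4·8 + 12 = 44
P(3) = 4·44 + 12 = 188
P(4) = 4·188 + 12 = 764
P(5) = 4·764 + 12 = 3068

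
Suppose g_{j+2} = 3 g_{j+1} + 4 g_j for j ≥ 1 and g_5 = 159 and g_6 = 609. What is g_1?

Rearranging, g_{j-2} = (g_j - 3 g_{j-1}) / 4.
g_4 = (609 - 3(159)) / 4 = 132/4 = 33
g_3 = (159 - 3(33)) / 4 = 60/4 = 15
g_2 = (33 - 3(15)) / 4 = -12/4 = -3
g_1 = (15 - 3(-3)) / 4 = 24/4 = 6

6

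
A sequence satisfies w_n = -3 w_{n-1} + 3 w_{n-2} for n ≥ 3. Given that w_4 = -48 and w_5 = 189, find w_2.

Rearranging, w_{n-2} = (w_n + 3 w_{n-1}) / 3.
w_3 = (189 + 3·(-48)) / 3 = 45/3 = 15
w_2 = (-48 + 3·15) / 3 = -3/3 = -1

-1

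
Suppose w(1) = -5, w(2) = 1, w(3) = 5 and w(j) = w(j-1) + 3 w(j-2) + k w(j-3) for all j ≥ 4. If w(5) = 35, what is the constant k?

-3

w(4) = 8 - 5k
w(5) = 23 - 4k
So 23 - 4k = 35, giving k = -3.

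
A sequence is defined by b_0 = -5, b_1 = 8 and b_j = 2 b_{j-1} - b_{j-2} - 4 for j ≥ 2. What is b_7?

2

b_2 = 2*8 - (-5) - 4 = 17
b_3 = 2*17 - 8 - 4 = 22
b_4 = 2*22 - 17 - 4 = 23
b_5 = 2*23 - 22 - 4 = 20
b_6 = 2*20 - 23 - 4 = 13
b_7 = 2*13 - 20 - 4 = 2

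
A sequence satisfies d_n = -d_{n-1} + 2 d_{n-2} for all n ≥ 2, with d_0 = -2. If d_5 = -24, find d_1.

-4

Let d_1 = x.
d_2 = -4 - x
d_3 = 4 + 3x
d_4 = -12 - 5x
d_5 = 20 + 11x
So 20 + 11x = -24, giving x = -4.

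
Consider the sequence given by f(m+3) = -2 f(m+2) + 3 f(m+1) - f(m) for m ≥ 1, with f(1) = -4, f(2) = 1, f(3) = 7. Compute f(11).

26999

f(4) = -2(7) + 3(1) - (-4) = -7
f(5) = -2(-7) + 3(7) - 1 = 34
f(6) = -2(34) + 3(-7) - 7 = -96
f(7) = -2(-96) + 3(34) - (-7) = 301
f(8) = -2(301) + 3(-96) - 34 = -924
f(9) = -2(-924) + 3(301) - (-96) = 2847
f(10) = -2(2847) + 3(-924) - 301 = -8767
f(11) = -2(-8767) + 3(2847) - (-924) = 26999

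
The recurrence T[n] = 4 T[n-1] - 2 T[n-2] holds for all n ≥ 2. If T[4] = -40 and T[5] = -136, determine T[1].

-2

Rearranging, T[n-2] = (T[n] - 4 T[n-1]) / -2.
T[3] = (-136 - 4·(-40)) / -2 = 24/-2 = -12
T[2] = (-40 - 4·(-12)) / -2 = 8/-2 = -4
T[1] = (-12 - 4·(-4)) / -2 = 4/-2 = -2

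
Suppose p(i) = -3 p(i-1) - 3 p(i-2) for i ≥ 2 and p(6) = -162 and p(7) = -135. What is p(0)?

Rearranging, p(i-2) = (p(i) + 3 p(i-1)) / -3.
p(5) = (-135 + 3(-162)) / -3 = -621/-3 = 207
p(4) = (-162 + 3(207)) / -3 = 459/-3 = -153
p(3) = (207 + 3(-153)) / -3 = -252/-3 = 84
p(2) = (-153 + 3(84)) / -3 = 99/-3 = -33
p(1) = (84 + 3(-33)) / -3 = -15/-3 = 5
p(0) = (-33 + 3(5)) / -3 = -18/-3 = 6

6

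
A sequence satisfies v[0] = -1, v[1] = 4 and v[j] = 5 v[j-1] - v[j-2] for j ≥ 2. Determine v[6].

v[2] = 5(4) - (-1) = 21
v[3] = 5(21) - 4 = 101
v[4] = 5(101) - 21 = 484
v[5] = 5(484) - 101 = 2319
v[6] = 5(2319) - 484 = 11111

11111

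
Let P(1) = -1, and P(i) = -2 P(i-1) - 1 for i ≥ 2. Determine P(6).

21

P(2) = -2·(-1) - 1 = 1
P(3) = -2·1 - 1 = -3
P(4) = -2·(-3) - 1 = 5
P(5) = -2·5 - 1 = -11
P(6) = -2·(-11) - 1 = 21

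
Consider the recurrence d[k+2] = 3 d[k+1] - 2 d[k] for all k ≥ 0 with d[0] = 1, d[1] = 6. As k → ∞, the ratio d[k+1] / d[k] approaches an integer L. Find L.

2

The characteristic equation is r^2 - 3r + 2 = 0, which factors as (r - 2)(r - 1) = 0.
So the roots are 2 and 1. Since |2| > |1| and the coefficient of 2^k is non-zero, the ratio tends to 2.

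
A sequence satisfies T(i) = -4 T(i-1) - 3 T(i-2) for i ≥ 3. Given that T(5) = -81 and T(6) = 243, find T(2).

Rearranging, T(i-2) = (T(i) + 4 T(i-1)) / -3.
T(4) = (243 + 4·(-81)) / -3 = -81/-3 = 27
T(3) = (-81 + 4·27) / -3 = 27/-3 = -9
T(2) = (27 + 4·(-9)) / -3 = -9/-3 = 3

3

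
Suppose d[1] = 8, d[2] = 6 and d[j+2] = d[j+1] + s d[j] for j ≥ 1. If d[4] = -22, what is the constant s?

-2

d[3] = 6 + 8s
d[4] = 6 + 14s
So 6 + 14s = -22, giving s = -2.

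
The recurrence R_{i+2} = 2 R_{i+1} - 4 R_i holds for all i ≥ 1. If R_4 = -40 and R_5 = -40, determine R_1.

Rearranging, R_{i-2} = (R_i - 2 R_{i-1}) / -4.
R_3 = (-40 - 2*(-40)) / -4 = 40/-4 = -10
R_2 = (-40 - 2*(-10)) / -4 = -20/-4 = 5
R_1 = (-10 - 2*5) / -4 = -20/-4 = 5

5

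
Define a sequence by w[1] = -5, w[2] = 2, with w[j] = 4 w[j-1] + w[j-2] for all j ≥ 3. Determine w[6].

w[3] = 4·2 + (-5) = 3
w[4] = 4·3 + 2 = 14
w[5] = 4·14 + 3 = 59
w[6] = 4·59 + 14 = 250

250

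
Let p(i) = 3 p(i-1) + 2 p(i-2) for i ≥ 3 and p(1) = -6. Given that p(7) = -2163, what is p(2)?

Let p(2) = z.
p(3) = -12 + 3z
p(4) = -36 + 11z
p(5) = -132 + 39z
p(6) = -468 + 139z
p(7) = -1668 + 495z
So -1668 + 495z = -2163, giving z = -1.

-1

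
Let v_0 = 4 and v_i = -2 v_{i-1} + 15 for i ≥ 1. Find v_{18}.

-262139

The fixed point is 15/(1 + 2) = 5, so v_i - 5 = -2(v_{i-1} - 5).
Hence v_i = -1·(-2)^i + 5.
v_{18} = -1·(-2)^{18} + 5 = -1·262144 + 5 = -262139.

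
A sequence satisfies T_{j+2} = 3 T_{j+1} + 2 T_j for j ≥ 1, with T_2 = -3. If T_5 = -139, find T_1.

Let T_1 = w.
T_3 = -9 + 2w
T_4 = -33 + 6w
T_5 = -117 + 22w
So -117 + 22w = -139, giving w = -1.

-1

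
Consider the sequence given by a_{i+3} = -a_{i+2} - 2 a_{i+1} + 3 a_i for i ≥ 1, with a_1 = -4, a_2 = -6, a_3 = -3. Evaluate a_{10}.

a_4 = -(-3) - 2·(-6) + 3·(-4) = 3
a_5 = -3 - 2·(-3) + 3·(-6) = -15
a_6 = -(-15) - 2·3 + 3·(-3) = 0
a_7 = -0 - 2·(-15) + 3·3 = 39
a_8 = -39 - 2·0 + 3·(-15) = -84
a_9 = -(-84) - 2·39 + 3·0 = 6
a_{10} = -6 - 2·(-84) + 3·39 = 279

279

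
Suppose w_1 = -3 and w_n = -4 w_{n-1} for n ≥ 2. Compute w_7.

w_2 = -4·(-3) = 12
w_3 = -4·12 = -48
w_4 = -4·(-48) = 192
w_5 = -4·192 = -768
w_6 = -4·(-768) = 3072
w_7 = -4·3072 = -12288

-12288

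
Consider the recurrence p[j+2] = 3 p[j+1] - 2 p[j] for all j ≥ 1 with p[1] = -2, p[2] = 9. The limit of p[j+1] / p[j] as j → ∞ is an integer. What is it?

The characteristic equation is r^2 - 3r + 2 = 0, which factors as (r - 2)(r - 1) = 0.
So the roots are 2 and 1. Since |2| > |1| and the coefficient of 2^j is non-zero, the ratio tends to 2.

2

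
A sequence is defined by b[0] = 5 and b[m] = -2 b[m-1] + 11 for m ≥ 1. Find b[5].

-39

b[1] = -2*5 + 11 = 1
b[2] = -2*1 + 11 = 9
b[3] = -2*9 + 11 = -7
b[4] = -2*(-7) + 11 = 25
b[5] = -2*25 + 11 = -39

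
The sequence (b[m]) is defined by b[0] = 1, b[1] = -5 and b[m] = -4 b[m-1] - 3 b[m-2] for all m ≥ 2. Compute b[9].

-39365

b[2] = -4*(-5) - 3*1 = 17
b[3] = -4*17 - 3*(-5) = -53
b[4] = -4*(-53) - 3*17 = 161
b[5] = -4*161 - 3*(-53) = -485
b[6] = -4*(-485) - 3*161 = 1457
b[7] = -4*1457 - 3*(-485) = -4373
b[8] = -4*(-4373) - 3*1457 = 13121
b[9] = -4*13121 - 3*(-4373) = -39365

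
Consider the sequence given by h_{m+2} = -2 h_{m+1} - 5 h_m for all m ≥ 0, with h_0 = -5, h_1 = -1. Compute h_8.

h_2 = -2·(-1) - 5·(-5) = 27
h_3 = -2·27 - 5·(-1) = -49
h_4 = -2·(-49) - 5·27 = -37
h_5 = -2·(-37) - 5·(-49) = 319
h_6 = -2·319 - 5·(-37) = -453
h_7 = -2·(-453) - 5·319 = -689
h_8 = -2·(-689) - 5·(-453) = 3643

3643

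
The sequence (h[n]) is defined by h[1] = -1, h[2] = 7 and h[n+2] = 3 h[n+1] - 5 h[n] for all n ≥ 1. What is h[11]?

15551

h[3] = 3·7 - 5·(-1) = 26
h[4] = 3·26 - 5·7 = 43
h[5] = 3·43 - 5·26 = -1
h[6] = 3·(-1) - 5·43 = -218
h[7] = 3·(-218) - 5·(-1) = -649
h[8] = 3·(-649) - 5·(-218) = -857
h[9] = 3·(-857) - 5·(-649) = 674
h[10] = 3·674 - 5·(-857) = 6307
h[11] = 3·6307 - 5·674 = 15551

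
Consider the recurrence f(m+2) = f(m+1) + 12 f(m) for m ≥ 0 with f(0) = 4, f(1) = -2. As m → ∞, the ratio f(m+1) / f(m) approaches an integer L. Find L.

The characteristic equation is r^2 - r - 12 = 0, which factors as (r - 4)(r + 3) = 0.
So the roots are 4 and -3. Since |4| > |-3| and the coefficient of 4^m is non-zero, the ratio tends to 4.

4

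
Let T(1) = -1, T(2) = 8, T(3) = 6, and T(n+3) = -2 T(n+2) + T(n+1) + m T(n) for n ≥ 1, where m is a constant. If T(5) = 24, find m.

T(4) = -4 - m
T(5) = 14 + 10m
So 14 + 10m = 24, giving m = 1.

1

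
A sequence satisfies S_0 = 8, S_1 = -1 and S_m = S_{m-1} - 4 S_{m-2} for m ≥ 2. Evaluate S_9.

3979

S_2 = (-1) - 4·8 = -33
S_3 = (-33) - 4·(-1) = -29
S_4 = (-29) - 4·(-33) = 103
S_5 = 103 - 4·(-29) = 219
S_6 = 219 - 4·103 = -193
S_7 = (-193) - 4·219 = -1069
S_8 = (-1069) - 4·(-193) = -297
S_9 = (-297) - 4·(-1069) = 3979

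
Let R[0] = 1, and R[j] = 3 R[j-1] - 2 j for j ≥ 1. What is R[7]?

-1085

R[1] = 3(1) - 2 = 1
R[2] = 3(1) - 4 = -1
R[3] = 3(-1) - 6 = -9
R[4] = 3(-9) - 8 = -35
R[5] = 3(-35) - 10 = -115
R[6] = 3(-115) - 12 = -357
R[7] = 3(-357) - 14 = -1085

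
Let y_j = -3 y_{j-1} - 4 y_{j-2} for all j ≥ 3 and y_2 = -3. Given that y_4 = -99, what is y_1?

Let y_1 = w.
y_3 = 9 - 4w
y_4 = -15 + 12w
So -15 + 12w = -99, giving w = -7.

-7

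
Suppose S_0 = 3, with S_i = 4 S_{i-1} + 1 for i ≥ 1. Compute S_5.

S_1 = 4(3) + 1 = 13
S_2 = 4(13) + 1 = 53
S_3 = 4(53) + 1 = 213
S_4 = 4(213) + 1 = 853
S_5 = 4(853) + 1 = 3413

3413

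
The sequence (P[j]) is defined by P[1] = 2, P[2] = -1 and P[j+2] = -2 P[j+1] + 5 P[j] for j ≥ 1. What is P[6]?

-381

P[3] = -2*(-1) + 5*2 = 12
P[4] = -2*12 + 5*(-1) = -29
P[5] = -2*(-29) + 5*12 = 118
P[6] = -2*118 + 5*(-29) = -381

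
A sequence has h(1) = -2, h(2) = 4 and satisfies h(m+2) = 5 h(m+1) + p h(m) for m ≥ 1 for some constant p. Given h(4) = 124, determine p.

-4

h(3) = 20 - 2p
h(4) = 100 - 6p
So 100 - 6p = 124, giving p = -4.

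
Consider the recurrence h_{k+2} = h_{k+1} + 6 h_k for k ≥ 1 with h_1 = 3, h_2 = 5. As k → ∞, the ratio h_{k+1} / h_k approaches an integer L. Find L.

3

The characteristic equation is r^2 - r - 6 = 0, which factors as (r - 3)(r + 2) = 0.
So the roots are 3 and -2. Since |3| > |-2| and the coefficient of 3^k is non-zero, the ratio tends to 3.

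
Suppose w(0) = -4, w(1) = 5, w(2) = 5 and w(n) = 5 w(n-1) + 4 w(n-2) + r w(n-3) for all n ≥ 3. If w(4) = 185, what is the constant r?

w(3) = 45 - 4r
w(4) = 245 - 15r
So 245 - 15r = 185, giving r = 4.

4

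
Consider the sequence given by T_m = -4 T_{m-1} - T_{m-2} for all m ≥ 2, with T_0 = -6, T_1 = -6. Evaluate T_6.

T_2 = -4(-6) - (-6) = 30
T_3 = -4(30) - (-6) = -114
T_4 = -4(-114) - 30 = 426
T_5 = -4(426) - (-114) = -1590
T_6 = -4(-1590) - 426 = 5934

5934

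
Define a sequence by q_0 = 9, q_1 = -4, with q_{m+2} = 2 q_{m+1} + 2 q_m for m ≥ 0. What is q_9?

q_2 = 2(-4) + 2(9) = 10
q_3 = 2(10) + 2(-4) = 12
q_4 = 2(12) + 2(10) = 44
q_5 = 2(44) + 2(12) = 112
q_6 = 2(112) + 2(44) = 312
q_7 = 2(312) + 2(112) = 848
q_8 = 2(848) + 2(312) = 2320
q_9 = 2(2320) + 2(848) = 6336

6336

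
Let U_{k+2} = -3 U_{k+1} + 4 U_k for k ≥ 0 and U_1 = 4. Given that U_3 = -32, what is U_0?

Let U_0 = v.
U_2 = -12 + 4v
U_3 = 52 - 12v
So 52 - 12v = -32, giving v = 7.

7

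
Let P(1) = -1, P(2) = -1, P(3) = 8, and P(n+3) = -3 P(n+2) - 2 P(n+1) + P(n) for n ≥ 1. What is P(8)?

P(4) = -3(8) - 2(-1) + (-1) = -23
P(5) = -3(-23) - 2(8) + (-1) = 52
P(6) = -3(52) - 2(-23) + 8 = -102
P(7) = -3(-102) - 2(52) + (-23) = 179
P(8) = -3(179) - 2(-102) + 52 = -281

-281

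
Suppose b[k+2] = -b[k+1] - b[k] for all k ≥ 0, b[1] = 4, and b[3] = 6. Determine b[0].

6

Let b[0] = y.
b[2] = -4 - y
b[3] = y
So y = 6, giving y = 6.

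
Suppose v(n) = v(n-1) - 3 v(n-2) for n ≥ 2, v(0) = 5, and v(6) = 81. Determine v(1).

Let v(1) = x.
v(2) = -15 + x
v(3) = -15 - 2x
v(4) = 30 - 5x
v(5) = 75 + x
v(6) = -15 + 16x
So -15 + 16x = 81, giving x = 6.

6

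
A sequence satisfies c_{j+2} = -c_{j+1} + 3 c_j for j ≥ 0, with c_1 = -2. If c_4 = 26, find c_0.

1

Let c_0 = x.
c_2 = 2 + 3x
c_3 = -8 - 3x
c_4 = 14 + 12x
So 14 + 12x = 26, giving x = 1.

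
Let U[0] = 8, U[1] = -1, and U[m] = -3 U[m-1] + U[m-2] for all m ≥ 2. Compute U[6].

1232

U[2] = -3*(-1) + 8 = 11
U[3] = -3*11 + (-1) = -34
U[4] = -3*(-34) + 11 = 113
U[5] = -3*113 + (-34) = -373
U[6] = -3*(-373) + 113 = 1232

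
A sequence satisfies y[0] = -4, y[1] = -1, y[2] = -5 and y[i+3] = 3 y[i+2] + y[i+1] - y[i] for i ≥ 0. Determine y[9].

-13577

y[3] = 3(-5) + (-1) - (-4) = -12
y[4] = 3(-12) + (-5) - (-1) = -40
y[5] = 3(-40) + (-12) - (-5) = -127
y[6] = 3(-127) + (-40) - (-12) = -409
y[7] = 3(-409) + (-127) - (-40) = -1314
y[8] = 3(-1314) + (-409) - (-127) = -4224
y[9] = 3(-4224) + (-1314) - (-409) = -13577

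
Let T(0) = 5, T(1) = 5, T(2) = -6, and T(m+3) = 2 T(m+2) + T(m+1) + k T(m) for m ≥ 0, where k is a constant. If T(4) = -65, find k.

T(3) = -7 + 5k
T(4) = -20 + 15k
So -20 + 15k = -65, giving k = -3.

-3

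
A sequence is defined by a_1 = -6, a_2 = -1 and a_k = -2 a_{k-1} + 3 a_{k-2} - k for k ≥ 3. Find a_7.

-1049

a_3 = -2*(-1) + 3*(-6) - 3 = -19
a_4 = -2*(-19) + 3*(-1) - 4 = 31
a_5 = -2*31 + 3*(-19) - 5 = -124
a_6 = -2*(-124) + 3*31 - 6 = 335
a_7 = -2*335 + 3*(-124) - 7 = -1049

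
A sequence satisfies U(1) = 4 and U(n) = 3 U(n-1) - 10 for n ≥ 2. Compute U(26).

The fixed point is -10/(1 - 3) = 5, so U(n) - 5 = 3(U(n-1) - 5).
Hence U(n) = -1·3^{n-1} + 5.
U(26) = -1·3^{25} + 5 = -1·847288609443 + 5 = -847288609438.

-847288609438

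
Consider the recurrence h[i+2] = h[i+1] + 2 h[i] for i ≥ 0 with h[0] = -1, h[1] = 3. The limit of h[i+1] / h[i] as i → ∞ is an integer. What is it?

The characteristic equation is r^2 - r - 2 = 0, which factors as (r - 2)(r + 1) = 0.
So the roots are 2 and -1. Since |2| > |-1| and the coefficient of 2^i is non-zero, the ratio tends to 2.

2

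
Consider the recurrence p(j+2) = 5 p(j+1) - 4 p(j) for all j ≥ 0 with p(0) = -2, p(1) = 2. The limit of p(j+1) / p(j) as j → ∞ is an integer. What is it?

4

The characteristic equation is r^2 - 5r + 4 = 0, which factors as (r - 4)(r - 1) = 0.
So the roots are 4 and 1. Since |4| > |1| and the coefficient of 4^j is non-zero, the ratio tends to 4.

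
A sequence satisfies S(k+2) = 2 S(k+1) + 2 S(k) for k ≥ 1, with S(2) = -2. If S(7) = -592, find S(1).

Let S(1) = x.
S(3) = -4 + 2x
S(4) = -12 + 4x
S(5) = -32 + 12x
S(6) = -88 + 32x
S(7) = -240 + 88x
So -240 + 88x = -592, giving x = -4.

-4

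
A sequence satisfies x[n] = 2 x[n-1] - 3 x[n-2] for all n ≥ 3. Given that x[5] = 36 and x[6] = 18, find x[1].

Rearranging, x[n-2] = (x[n] - 2 x[n-1]) / -3.
x[4] = (18 - 2·36) / -3 = -54/-3 = 18
x[3] = (36 - 2·18) / -3 = 0/-3 = 0
x[2] = (18 - 2·0) / -3 = 18/-3 = -6
x[1] = (0 - 2·(-6)) / -3 = 12/-3 = -4

-4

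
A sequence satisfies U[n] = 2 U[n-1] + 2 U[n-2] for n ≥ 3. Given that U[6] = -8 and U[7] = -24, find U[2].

2

Rearranging, U[n-2] = (U[n] - 2 U[n-1]) / 2.
U[5] = (-24 - 2(-8)) / 2 = -8/2 = -4
U[4] = (-8 - 2(-4)) / 2 = 0/2 = 0
U[3] = (-4 - 2(0)) / 2 = -4/2 = -2
U[2] = (0 - 2(-2)) / 2 = 4/2 = 2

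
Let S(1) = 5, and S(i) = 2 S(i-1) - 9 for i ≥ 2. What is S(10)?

-2039

S(2) = 2*5 - 9 = 1
S(3) = 2*1 - 9 = -7
S(4) = 2*(-7) - 9 = -23
S(5) = 2*(-23) - 9 = -55
S(6) = 2*(-55) - 9 = -119
S(7) = 2*(-119) - 9 = -247
S(8) = 2*(-247) - 9 = -503
S(9) = 2*(-503) - 9 = -1015
S(10) = 2*(-1015) - 9 = -2039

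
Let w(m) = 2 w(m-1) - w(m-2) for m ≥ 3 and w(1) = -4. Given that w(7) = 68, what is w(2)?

Let w(2) = v.
w(3) = 4 + 2v
w(4) = 8 + 3v
w(5) = 12 + 4v
w(6) = 16 + 5v
w(7) = 20 + 6v
So 20 + 6v = 68, giving v = 8.

8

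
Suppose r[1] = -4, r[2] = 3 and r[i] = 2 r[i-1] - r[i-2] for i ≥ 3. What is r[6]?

r[3] = 2*3 - (-4) = 10
r[4] = 2*10 - 3 = 17
r[5] = 2*17 - 10 = 24
r[6] = 2*24 - 17 = 31

31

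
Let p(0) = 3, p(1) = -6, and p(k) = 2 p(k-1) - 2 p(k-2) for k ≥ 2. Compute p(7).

p(2) = 2*(-6) - 2*3 = -18
p(3) = 2*(-18) - 2*(-6) = -24
p(4) = 2*(-24) - 2*(-18) = -12
p(5) = 2*(-12) - 2*(-24) = 24
p(6) = 2*24 - 2*(-12) = 72
p(7) = 2*72 - 2*24 = 96

96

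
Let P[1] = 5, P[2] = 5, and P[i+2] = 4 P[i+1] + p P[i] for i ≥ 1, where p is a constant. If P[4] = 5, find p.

P[3] = 20 + 5p
P[4] = 80 + 25p
So 80 + 25p = 5, giving p = -3.

-3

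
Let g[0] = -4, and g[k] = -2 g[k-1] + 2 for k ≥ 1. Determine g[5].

150

g[1] = -2·(-4) + 2 = 10
g[2] = -2·10 + 2 = -18
g[3] = -2·(-18) + 2 = 38
g[4] = -2·38 + 2 = -74
g[5] = -2·(-74) + 2 = 150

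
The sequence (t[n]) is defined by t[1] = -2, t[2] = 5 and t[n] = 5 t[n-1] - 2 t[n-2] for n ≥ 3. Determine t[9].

267193

t[3] = 5·5 - 2·(-2) = 29
t[4] = 5·29 - 2·5 = 135
t[5] = 5·135 - 2·29 = 617
t[6] = 5·617 - 2·135 = 2815
t[7] = 5·2815 - 2·617 = 12841
t[8] = 5·12841 - 2·2815 = 58575
t[9] = 5·58575 - 2·12841 = 267193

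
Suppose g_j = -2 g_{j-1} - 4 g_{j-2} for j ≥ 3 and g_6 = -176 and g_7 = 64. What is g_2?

Rearranging, g_{j-2} = (g_j + 2 g_{j-1}) / -4.
g_5 = (64 + 2*(-176)) / -4 = -288/-4 = 72
g_4 = (-176 + 2*72) / -4 = -32/-4 = 8
g_3 = (72 + 2*8) / -4 = 88/-4 = -22
g_2 = (8 + 2*(-22)) / -4 = -36/-4 = 9

9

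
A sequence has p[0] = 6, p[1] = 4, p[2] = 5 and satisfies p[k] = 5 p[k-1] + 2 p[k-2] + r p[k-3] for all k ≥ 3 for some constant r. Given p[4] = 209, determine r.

1

p[3] = 33 + 6r
p[4] = 175 + 34r
So 175 + 34r = 209, giving r = 1.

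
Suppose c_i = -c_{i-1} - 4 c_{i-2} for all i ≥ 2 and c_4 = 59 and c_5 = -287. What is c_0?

Rearranging, c_{i-2} = (c_i + c_{i-1}) / -4.
c_3 = (-287 + 59) / -4 = -228/-4 = 57
c_2 = (59 + 57) / -4 = 116/-4 = -29
c_1 = (57 + (-29)) / -4 = 28/-4 = -7
c_0 = (-29 + (-7)) / -4 = -36/-4 = 9

9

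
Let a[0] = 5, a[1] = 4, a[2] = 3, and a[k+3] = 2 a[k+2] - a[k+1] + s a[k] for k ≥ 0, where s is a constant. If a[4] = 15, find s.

a[3] = 2 + 5s
a[4] = 1 + 14s
So 1 + 14s = 15, giving s = 1.

1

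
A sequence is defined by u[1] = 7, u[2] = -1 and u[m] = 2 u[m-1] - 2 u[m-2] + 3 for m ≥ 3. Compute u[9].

67

u[3] = 2(-1) - 2(7) + 3 = -13
u[4] = 2(-13) - 2(-1) + 3 = -21
u[5] = 2(-21) - 2(-13) + 3 = -13
u[6] = 2(-13) - 2(-21) + 3 = 19
u[7] = 2(19) - 2(-13) + 3 = 67
u[8] = 2(67) - 2(19) + 3 = 99
u[9] = 2(99) - 2(67) + 3 = 67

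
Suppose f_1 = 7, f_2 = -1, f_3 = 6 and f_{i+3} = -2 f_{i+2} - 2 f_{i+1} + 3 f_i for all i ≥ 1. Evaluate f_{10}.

f_4 = -2(6) - 2(-1) + 3(7) = 11
f_5 = -2(11) - 2(6) + 3(-1) = -37
f_6 = -2(-37) - 2(11) + 3(6) = 70
f_7 = -2(70) - 2(-37) + 3(11) = -33
f_8 = -2(-33) - 2(70) + 3(-37) = -185
f_9 = -2(-185) - 2(-33) + 3(70) = 646
f_{10} = -2(646) - 2(-185) + 3(-33) = -1021

-1021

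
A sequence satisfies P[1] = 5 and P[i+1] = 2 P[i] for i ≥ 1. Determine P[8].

640

P[2] = 2(5) = 10
P[3] = 2(10) = 20
P[4] = 2(20) = 40
P[5] = 2(40) = 80
P[6] = 2(80) = 160
P[7] = 2(160) = 320
P[8] = 2(320) = 640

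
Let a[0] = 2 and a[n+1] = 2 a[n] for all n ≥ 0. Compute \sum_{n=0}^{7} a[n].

510

a[1] = 2(2) = 4
a[2] = 2(4) = 8
a[3] = 2(8) = 16
a[4] = 2(16) = 32
a[5] = 2(32) = 64
a[6] = 2(64) = 128
a[7] = 2(128) = 256
Sum = 2 + 4 + 8 + 16 + 32 + 64 + 128 + 256 = 510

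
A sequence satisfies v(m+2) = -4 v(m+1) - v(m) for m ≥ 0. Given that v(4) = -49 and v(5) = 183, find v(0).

7

Rearranging, v(m-2) = -(v(m) + 4 v(m-1)).
v(3) = -(183 + 4·(-49)) = 13
v(2) = -(-49 + 4·13) = -3
v(1) = -(13 + 4·(-3)) = -1
v(0) = -(-3 + 4·(-1)) = 7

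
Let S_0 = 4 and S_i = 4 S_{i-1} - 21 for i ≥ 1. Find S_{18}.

The fixed point is -21/(1 - 4) = 7, so S_i - 7 = 4(S_{i-1} - 7).
Hence S_i = -3·4^i + 7.
S_{18} = -3·4^{18} + 7 = -3·68719476736 + 7 = -206158430201.

-206158430201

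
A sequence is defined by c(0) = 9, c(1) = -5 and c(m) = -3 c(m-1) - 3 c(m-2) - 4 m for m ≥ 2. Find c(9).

c(2) = -3(-5) - 3(9) - 8 = -20
c(3) = -3(-20) - 3(-5) - 12 = 63
c(4) = -3(63) - 3(-20) - 16 = -145
c(5) = -3(-145) - 3(63) - 20 = 226
c(6) = -3(226) - 3(-145) - 24 = -267
c(7) = -3(-267) - 3(226) - 28 = 95
c(8) = -3(95) - 3(-267) - 32 = 484
c(9) = -3(484) - 3(95) - 36 = -1773

-1773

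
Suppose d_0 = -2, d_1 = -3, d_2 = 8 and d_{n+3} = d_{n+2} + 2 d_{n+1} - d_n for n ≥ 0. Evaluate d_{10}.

d_3 = 8 + 2(-3) - (-2) = 4
d_4 = 4 + 2(8) - (-3) = 23
d_5 = 23 + 2(4) - 8 = 23
d_6 = 23 + 2(23) - 4 = 65
d_7 = 65 + 2(23) - 23 = 88
d_8 = 88 + 2(65) - 23 = 195
d_9 = 195 + 2(88) - 65 = 306
d_{10} = 306 + 2(195) - 88 = 608

608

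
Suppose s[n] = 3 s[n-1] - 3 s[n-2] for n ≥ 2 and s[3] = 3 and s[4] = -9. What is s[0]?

3

Rearranging, s[n-2] = (s[n] - 3 s[n-1]) / -3.
s[2] = (-9 - 3(3)) / -3 = -18/-3 = 6
s[1] = (3 - 3(6)) / -3 = -15/-3 = 5
s[0] = (6 - 3(5)) / -3 = -9/-3 = 3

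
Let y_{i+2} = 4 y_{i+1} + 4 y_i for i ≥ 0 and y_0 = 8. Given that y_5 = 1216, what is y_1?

-4

Let y_1 = x.
y_2 = 32 + 4x
y_3 = 128 + 20x
y_4 = 640 + 96x
y_5 = 3072 + 464x
So 3072 + 464x = 1216, giving x = -4.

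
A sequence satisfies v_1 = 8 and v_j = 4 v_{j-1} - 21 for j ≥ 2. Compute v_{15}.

268435463

The fixed point is -21/(1 - 4) = 7, so v_j - 7 = 4(v_{j-1} - 7).
Hence v_j = 1·4^{j-1} + 7.
v_{15} = 1·4^{14} + 7 = 1·268435456 + 7 = 268435463.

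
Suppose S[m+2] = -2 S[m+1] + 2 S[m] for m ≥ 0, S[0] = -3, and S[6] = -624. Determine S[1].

Let S[1] = y.
S[2] = -6 - 2y
S[3] = 12 + 6y
S[4] = -36 - 16y
S[5] = 96 + 44y
S[6] = -264 - 120y
So -264 - 120y = -624, giving y = 3.

3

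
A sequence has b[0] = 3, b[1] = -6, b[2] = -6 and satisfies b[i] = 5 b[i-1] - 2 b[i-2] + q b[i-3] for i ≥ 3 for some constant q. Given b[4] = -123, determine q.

-5

b[3] = -18 + 3q
b[4] = -78 + 9q
So -78 + 9q = -123, giving q = -5.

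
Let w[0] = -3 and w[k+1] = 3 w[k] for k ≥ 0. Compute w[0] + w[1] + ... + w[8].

-29523

w[1] = 3*(-3) = -9
w[2] = 3*(-9) = -27
w[3] = 3*(-27) = -81
w[4] = 3*(-81) = -243
w[5] = 3*(-243) = -729
w[6] = 3*(-729) = -2187
w[7] = 3*(-2187) = -6561
w[8] = 3*(-6561) = -19683
Sum = (-3) + (-9) + (-27) + (-81) + (-243) + (-729) + (-2187) + (-6561) + (-19683) = -29523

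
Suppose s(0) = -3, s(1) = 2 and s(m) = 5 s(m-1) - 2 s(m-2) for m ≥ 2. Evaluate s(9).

687572

s(2) = 5·2 - 2·(-3) = 16
s(3) = 5·16 - 2·2 = 76
s(4) = 5·76 - 2·16 = 348
s(5) = 5·348 - 2·76 = 1588
s(6) = 5·1588 - 2·348 = 7244
s(7) = 5·7244 - 2·1588 = 33044
s(8) = 5·33044 - 2·7244 = 150732
s(9) = 5·150732 - 2·33044 = 687572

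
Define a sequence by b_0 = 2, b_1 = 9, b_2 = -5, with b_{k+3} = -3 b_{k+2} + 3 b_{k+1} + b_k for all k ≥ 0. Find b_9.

b_3 = -3·(-5) + 3·9 + 2 = 44
b_4 = -3·44 + 3·(-5) + 9 = -138
b_5 = -3·(-138) + 3·44 + (-5) = 541
b_6 = -3·541 + 3·(-138) + 44 = -1993
b_7 = -3·(-1993) + 3·541 + (-138) = 7464
b_8 = -3·7464 + 3·(-1993) + 541 = -27830
b_9 = -3·(-27830) + 3·7464 + (-1993) = 103889

103889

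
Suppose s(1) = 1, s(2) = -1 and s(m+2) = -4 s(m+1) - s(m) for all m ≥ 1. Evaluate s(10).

s(3) = -4*(-1) - 1 = 3
s(4) = -4*3 - (-1) = -11
s(5) = -4*(-11) - 3 = 41
s(6) = -4*41 - (-11) = -153
s(7) = -4*(-153) - 41 = 571
s(8) = -4*571 - (-153) = -2131
s(9) = -4*(-2131) - 571 = 7953
s(10) = -4*7953 - (-2131) = -29681

-29681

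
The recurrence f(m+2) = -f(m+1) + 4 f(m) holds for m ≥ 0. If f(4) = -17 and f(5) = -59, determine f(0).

Rearranging, f(m-2) = (f(m) + f(m-1)) / 4.
f(3) = (-59 + (-17)) / 4 = -76/4 = -19
f(2) = (-17 + (-19)) / 4 = -36/4 = -9
f(1) = (-19 + (-9)) / 4 = -28/4 = -7
f(0) = (-9 + (-7)) / 4 = -16/4 = -4

-4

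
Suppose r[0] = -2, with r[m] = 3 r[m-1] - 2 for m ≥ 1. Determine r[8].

-19682

r[1] = 3·(-2) - 2 = -8
r[2] = 3·(-8) - 2 = -26
r[3] = 3·(-26) - 2 = -80
r[4] = 3·(-80) - 2 = -242
r[5] = 3·(-242) - 2 = -728
r[6] = 3·(-728) - 2 = -2186
r[7] = 3·(-2186) - 2 = -6560
r[8] = 3·(-6560) - 2 = -19682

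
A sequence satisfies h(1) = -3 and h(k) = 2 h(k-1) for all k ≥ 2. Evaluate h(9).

-768

h(2) = 2(-3) = -6
h(3) = 2(-6) = -12
h(4) = 2(-12) = -24
h(5) = 2(-24) = -48
h(6) = 2(-48) = -96
h(7) = 2(-96) = -192
h(8) = 2(-192) = -384
h(9) = 2(-384) = -768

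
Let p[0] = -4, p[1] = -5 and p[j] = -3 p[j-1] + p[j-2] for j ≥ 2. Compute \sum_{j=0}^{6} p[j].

p[2] = -3*(-5) + (-4) = 11
p[3] = -3*11 + (-5) = -38
p[4] = -3*(-38) + 11 = 125
p[5] = -3*125 + (-38) = -413
p[6] = -3*(-413) + 125 = 1364
Sum = (-4) + (-5) + 11 + (-38) + 125 + (-413) + 1364 = 1040

1040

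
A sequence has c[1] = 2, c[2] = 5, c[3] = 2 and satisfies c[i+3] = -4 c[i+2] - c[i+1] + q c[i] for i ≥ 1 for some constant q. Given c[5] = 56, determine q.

c[4] = -13 + 2q
c[5] = 50 - 3q
So 50 - 3q = 56, giving q = -2.

-2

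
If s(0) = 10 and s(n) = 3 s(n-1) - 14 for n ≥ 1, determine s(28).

68630377364890

The fixed point is -14/(1 - 3) = 7, so s(n) - 7 = 3(s(n-1) - 7).
Hence s(n) = 3·3^n + 7.
s(28) = 3·3^{28} + 7 = 3·22876792454961 + 7 = 68630377364890.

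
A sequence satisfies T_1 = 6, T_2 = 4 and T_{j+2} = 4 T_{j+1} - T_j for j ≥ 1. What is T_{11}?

361994

T_3 = 4·4 - 6 = 10
T_4 = 4·10 - 4 = 36
T_5 = 4·36 - 10 = 134
T_6 = 4·134 - 36 = 500
T_7 = 4·500 - 134 = 1866
T_8 = 4·1866 - 500 = 6964
T_9 = 4·6964 - 1866 = 25990
T_{10} = 4·25990 - 6964 = 96996
T_{11} = 4·96996 - 25990 = 361994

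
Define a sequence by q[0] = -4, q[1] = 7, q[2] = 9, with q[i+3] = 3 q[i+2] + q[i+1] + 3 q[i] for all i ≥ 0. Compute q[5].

q[3] = 3(9) + 7 + 3(-4) = 22
q[4] = 3(22) + 9 + 3(7) = 96
q[5] = 3(96) + 22 + 3(9) = 337

337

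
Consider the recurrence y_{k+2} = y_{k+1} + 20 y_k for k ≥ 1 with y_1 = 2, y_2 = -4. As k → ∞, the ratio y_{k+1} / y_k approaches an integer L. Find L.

The characteristic equation is r^2 - r - 20 = 0, which factors as (r - 5)(r + 4) = 0.
So the roots are 5 and -4. Since |5| > |-4| and the coefficient of 5^k is non-zero, the ratio tends to 5.

5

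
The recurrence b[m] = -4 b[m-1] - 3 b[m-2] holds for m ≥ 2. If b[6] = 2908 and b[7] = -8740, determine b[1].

Rearranging, b[m-2] = (b[m] + 4 b[m-1]) / -3.
b[5] = (-8740 + 4(2908)) / -3 = 2892/-3 = -964
b[4] = (2908 + 4(-964)) / -3 = -948/-3 = 316
b[3] = (-964 + 4(316)) / -3 = 300/-3 = -100
b[2] = (316 + 4(-100)) / -3 = -84/-3 = 28
b[1] = (-100 + 4(28)) / -3 = 12/-3 = -4

-4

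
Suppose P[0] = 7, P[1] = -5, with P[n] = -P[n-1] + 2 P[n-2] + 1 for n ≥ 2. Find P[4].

70

P[2] = -(-5) + 2*7 + 1 = 20
P[3] = -20 + 2*(-5) + 1 = -29
P[4] = -(-29) + 2*20 + 1 = 70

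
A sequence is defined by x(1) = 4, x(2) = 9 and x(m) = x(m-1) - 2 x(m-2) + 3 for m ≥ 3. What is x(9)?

-56

x(3) = 9 - 2·4 + 3 = 4
x(4) = 4 - 2·9 + 3 = -11
x(5) = (-11) - 2·4 + 3 = -16
x(6) = (-16) - 2·(-11) + 3 = 9
x(7) = 9 - 2·(-16) + 3 = 44
x(8) = 44 - 2·9 + 3 = 29
x(9) = 29 - 2·44 + 3 = -56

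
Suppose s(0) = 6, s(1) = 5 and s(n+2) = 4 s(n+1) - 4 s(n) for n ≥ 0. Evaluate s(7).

s(2) = 4*5 - 4*6 = -4
s(3) = 4*(-4) - 4*5 = -36
s(4) = 4*(-36) - 4*(-4) = -128
s(5) = 4*(-128) - 4*(-36) = -368
s(6) = 4*(-368) - 4*(-128) = -960
s(7) = 4*(-960) - 4*(-368) = -2368

-2368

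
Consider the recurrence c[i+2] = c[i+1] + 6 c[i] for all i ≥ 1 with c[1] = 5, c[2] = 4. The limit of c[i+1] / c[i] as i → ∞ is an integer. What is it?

3

The characteristic equation is r^2 - r - 6 = 0, which factors as (r - 3)(r + 2) = 0.
So the roots are 3 and -2. Since |3| > |-2| and the coefficient of 3^i is non-zero, the ratio tends to 3.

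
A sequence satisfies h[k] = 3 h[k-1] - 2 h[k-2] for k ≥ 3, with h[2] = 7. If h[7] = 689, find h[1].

Let h[1] = w.
h[3] = 21 - 2w
h[4] = 49 - 6w
h[5] = 105 - 14w
h[6] = 217 - 30w
h[7] = 441 - 62w
So 441 - 62w = 689, giving w = -4.

-4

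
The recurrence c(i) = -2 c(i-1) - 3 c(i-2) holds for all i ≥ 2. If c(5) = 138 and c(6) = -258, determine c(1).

Rearranging, c(i-2) = (c(i) + 2 c(i-1)) / -3.
c(4) = (-258 + 2(138)) / -3 = 18/-3 = -6
c(3) = (138 + 2(-6)) / -3 = 126/-3 = -42
c(2) = (-6 + 2(-42)) / -3 = -90/-3 = 30
c(1) = (-42 + 2(30)) / -3 = 18/-3 = -6

-6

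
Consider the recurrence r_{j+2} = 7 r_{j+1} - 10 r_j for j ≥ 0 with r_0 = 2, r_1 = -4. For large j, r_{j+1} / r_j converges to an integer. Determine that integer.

5

The characteristic equation is r^2 - 7r + 10 = 0, which factors as (r - 5)(r - 2) = 0.
So the roots are 5 and 2. Since |5| > |2| and the coefficient of 5^j is non-zero, the ratio tends to 5.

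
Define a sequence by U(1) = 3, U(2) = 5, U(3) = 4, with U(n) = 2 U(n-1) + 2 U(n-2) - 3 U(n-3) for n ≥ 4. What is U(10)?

633

U(4) = 2·4 + 2·5 - 3·3 = 9
U(5) = 2·9 + 2·4 - 3·5 = 11
U(6) = 2·11 + 2·9 - 3·4 = 28
U(7) = 2·28 + 2·11 - 3·9 = 51
U(8) = 2·51 + 2·28 - 3·11 = 125
U(9) = 2·125 + 2·51 - 3·28 = 268
U(10) = 2·268 + 2·125 - 3·51 = 633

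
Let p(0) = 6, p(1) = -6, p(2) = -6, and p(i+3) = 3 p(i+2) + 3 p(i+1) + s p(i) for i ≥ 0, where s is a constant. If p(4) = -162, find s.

p(3) = -36 + 6s
p(4) = -126 + 12s
So -126 + 12s = -162, giving s = -3.

-3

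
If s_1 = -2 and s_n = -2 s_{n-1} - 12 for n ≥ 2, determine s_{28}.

-268435460

The fixed point is -12/(1 + 2) = -4, so s_n + 4 = -2(s_{n-1} + 4).
Hence s_n = 2·(-2)^{n-1} - 4.
s_{28} = 2·(-2)^{27} - 4 = 2·-134217728 - 4 = -268435460.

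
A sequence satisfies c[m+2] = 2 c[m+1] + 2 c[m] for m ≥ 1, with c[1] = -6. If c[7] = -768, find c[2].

Let c[2] = x.
c[3] = -12 + 2x
c[4] = -24 + 6x
c[5] = -72 + 16x
c[6] = -192 + 44x
c[7] = -528 + 120x
So -528 + 120x = -768, giving x = -2.

-2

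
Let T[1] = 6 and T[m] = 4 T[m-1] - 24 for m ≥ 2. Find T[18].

-34359738360

The fixed point is -24/(1 - 4) = 8, so T[m] - 8 = 4(T[m-1] - 8).
Hence T[m] = -2·4^{m-1} + 8.
T[18] = -2·4^{17} + 8 = -2·17179869184 + 8 = -34359738360.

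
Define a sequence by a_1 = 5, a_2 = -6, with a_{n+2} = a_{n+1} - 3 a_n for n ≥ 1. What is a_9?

a_3 = (-6) - 3·5 = -21
a_4 = (-21) - 3·(-6) = -3
a_5 = (-3) - 3·(-21) = 60
a_6 = 60 - 3·(-3) = 69
a_7 = 69 - 3·60 = -111
a_8 = (-111) - 3·69 = -318
a_9 = (-318) - 3·(-111) = 15

15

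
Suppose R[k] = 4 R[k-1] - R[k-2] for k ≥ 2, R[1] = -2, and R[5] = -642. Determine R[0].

4

Let R[0] = w.
R[2] = -8 - w
R[3] = -30 - 4w
R[4] = -112 - 15w
R[5] = -418 - 56w
So -418 - 56w = -642, giving w = 4.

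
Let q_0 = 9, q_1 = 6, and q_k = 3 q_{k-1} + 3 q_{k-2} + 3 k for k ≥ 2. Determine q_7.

q_2 = 3(6) + 3(9) + 6 = 51
q_3 = 3(51) + 3(6) + 9 = 180
q_4 = 3(180) + 3(51) + 12 = 705
q_5 = 3(705) + 3(180) + 15 = 2670
q_6 = 3(2670) + 3(705) + 18 = 10143
q_7 = 3(10143) + 3(2670) + 21 = 38460

38460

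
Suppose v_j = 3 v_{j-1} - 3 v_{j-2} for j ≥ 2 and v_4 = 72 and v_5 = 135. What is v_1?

Rearranging, v_{j-2} = (v_j - 3 v_{j-1}) / -3.
v_3 = (135 - 3*72) / -3 = -81/-3 = 27
v_2 = (72 - 3*27) / -3 = -9/-3 = 3
v_1 = (27 - 3*3) / -3 = 18/-3 = -6

-6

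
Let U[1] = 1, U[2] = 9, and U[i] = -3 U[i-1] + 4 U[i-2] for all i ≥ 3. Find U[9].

U[3] = -3·9 + 4·1 = -23
U[4] = -3·(-23) + 4·9 = 105
U[5] = -3·105 + 4·(-23) = -407
U[6] = -3·(-407) + 4·105 = 1641
U[7] = -3·1641 + 4·(-407) = -6551
U[8] = -3·(-6551) + 4·1641 = 26217
U[9] = -3·26217 + 4·(-6551) = -104855

-104855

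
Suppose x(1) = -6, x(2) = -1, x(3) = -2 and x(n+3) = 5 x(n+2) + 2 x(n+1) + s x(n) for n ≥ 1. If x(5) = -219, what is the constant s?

5

x(4) = -12 - 6s
x(5) = -64 - 31s
So -64 - 31s = -219, giving s = 5.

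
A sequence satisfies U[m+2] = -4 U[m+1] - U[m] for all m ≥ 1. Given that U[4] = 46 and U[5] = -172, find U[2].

2

Rearranging, U[m-2] = -(U[m] + 4 U[m-1]).
U[3] = -(-172 + 4*46) = -12
U[2] = -(46 + 4*(-12)) = 2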